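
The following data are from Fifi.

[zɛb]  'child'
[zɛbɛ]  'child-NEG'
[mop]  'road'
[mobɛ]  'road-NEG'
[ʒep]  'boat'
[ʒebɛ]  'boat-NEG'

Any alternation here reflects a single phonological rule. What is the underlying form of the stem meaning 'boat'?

/ʒep/

'boat' shows [p] ~ [b] at the end of the stem ([ʒep] vs [ʒebɛ]).
The stem 'child' ([zɛb], [zɛbɛ]) shows [b] unchanged in both environments, so [b] cannot be basic with [p] derived in isolation.
The alternation reflects intervocalic voicing: voiceless stops become voiced between vowels. /p/ is underlying.
The underlying form of 'boat' is therefore /ʒep/.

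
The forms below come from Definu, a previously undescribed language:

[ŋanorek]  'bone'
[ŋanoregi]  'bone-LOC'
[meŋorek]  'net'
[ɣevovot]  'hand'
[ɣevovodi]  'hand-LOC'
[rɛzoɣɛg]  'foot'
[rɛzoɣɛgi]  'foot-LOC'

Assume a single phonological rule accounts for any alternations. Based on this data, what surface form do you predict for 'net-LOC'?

[meŋoregi]

'bone' shows [k] ~ [g] at the end of the stem ([ŋanorek] vs [ŋanoregi]).
Compare 'foot', with invariant [g] in [rɛzoɣɛg] and [rɛzoɣɛgi]: an analysis with underlying /g/ and a rule producing [k] in isolation would wrongly predict alternation here too.
The alternation reflects intervocalic voicing: voiceless stops become voiced between vowels. /k/ is underlying.
From [meŋorek] the stem 'net' is /meŋorek/; between vowels this yields [meŋoregi].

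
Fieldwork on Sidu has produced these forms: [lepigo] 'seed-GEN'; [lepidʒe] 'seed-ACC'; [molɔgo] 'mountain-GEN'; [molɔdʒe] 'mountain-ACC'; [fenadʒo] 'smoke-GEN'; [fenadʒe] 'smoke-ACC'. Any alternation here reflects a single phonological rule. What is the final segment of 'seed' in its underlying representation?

/g/

The stem for 'seed' ends in [g] in [lepigo] but [dʒ] in [lepidʒe].
Compare 'smoke', with invariant [dʒ] in [fenadʒo] and [fenadʒe]: an analysis with underlying /dʒ/ and a rule producing [g] before the GEN suffix would wrongly predict alternation here too.
The underlying segment must be /g/; /g/ becomes palato-alveolar [dʒ] before a front vowel, yielding [dʒ] there.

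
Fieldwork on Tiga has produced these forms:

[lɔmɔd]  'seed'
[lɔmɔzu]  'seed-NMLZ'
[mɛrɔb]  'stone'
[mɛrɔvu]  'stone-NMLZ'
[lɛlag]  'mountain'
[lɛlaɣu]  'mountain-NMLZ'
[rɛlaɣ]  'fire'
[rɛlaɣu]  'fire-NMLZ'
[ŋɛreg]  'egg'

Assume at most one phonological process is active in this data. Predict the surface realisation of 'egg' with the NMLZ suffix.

[ŋɛreɣu]

In [lɛlag] and [lɛlaɣu] the final segment of 'mountain' alternates: [g] ~ [ɣ].
If /ɣ/ were underlying and a rule turned it into [g] in isolation, 'fire' would also alternate; but it has [ɣ] in both [rɛlaɣ] and [rɛlaɣu].
Therefore /g/ is basic and [ɣ] is derived by intervocalic spirantization (voiced stops become fricatives between vowels).
From [ŋɛreg] the stem 'egg' is /ŋɛreg/; between vowels this yields [ŋɛreɣu].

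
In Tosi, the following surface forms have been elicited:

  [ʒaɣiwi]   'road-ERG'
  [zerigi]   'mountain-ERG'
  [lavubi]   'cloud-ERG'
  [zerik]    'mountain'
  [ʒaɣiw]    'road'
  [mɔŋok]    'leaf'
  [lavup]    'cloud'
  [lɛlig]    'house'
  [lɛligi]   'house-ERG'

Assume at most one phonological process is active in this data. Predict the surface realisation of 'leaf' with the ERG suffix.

The stem for 'mountain' ends in [g] in [zerigi] but [k] in [zerik].
But 'house' keeps [g] in both environments ([lɛligi], [lɛlig]), so there is no rule changing /g/ to [k] in isolation.
The alternation reflects intervocalic voicing: voiceless stops become voiced between vowels. /k/ is underlying.
The one attested form of 'leaf', [mɔŋok], shows underlying /mɔŋok/. Applying the same rule between vowels gives [mɔŋogi].

[mɔŋogi]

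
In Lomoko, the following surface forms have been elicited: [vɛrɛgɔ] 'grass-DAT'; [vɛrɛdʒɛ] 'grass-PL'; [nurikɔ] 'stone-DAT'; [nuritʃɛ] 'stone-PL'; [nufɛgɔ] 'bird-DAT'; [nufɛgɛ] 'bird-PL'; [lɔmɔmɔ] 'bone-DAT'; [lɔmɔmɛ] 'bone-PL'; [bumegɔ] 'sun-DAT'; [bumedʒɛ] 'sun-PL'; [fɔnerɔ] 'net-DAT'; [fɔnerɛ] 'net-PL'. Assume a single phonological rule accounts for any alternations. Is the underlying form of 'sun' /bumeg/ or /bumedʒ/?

/bumedʒ/

In [bumegɔ] and [bumedʒɛ] the final segment of 'sun' alternates: [g] ~ [dʒ].
Compare 'bird', with invariant [g] in [nufɛgɔ] and [nufɛgɛ]: an analysis with underlying /g/ and a rule producing [dʒ] before the PL suffix would wrongly predict alternation here too.
Therefore /dʒ/ is basic and [g] is derived by depalatalization (palato-alveolar /tʃ/ and /dʒ/ become [k] and [g] when no front vowel follows).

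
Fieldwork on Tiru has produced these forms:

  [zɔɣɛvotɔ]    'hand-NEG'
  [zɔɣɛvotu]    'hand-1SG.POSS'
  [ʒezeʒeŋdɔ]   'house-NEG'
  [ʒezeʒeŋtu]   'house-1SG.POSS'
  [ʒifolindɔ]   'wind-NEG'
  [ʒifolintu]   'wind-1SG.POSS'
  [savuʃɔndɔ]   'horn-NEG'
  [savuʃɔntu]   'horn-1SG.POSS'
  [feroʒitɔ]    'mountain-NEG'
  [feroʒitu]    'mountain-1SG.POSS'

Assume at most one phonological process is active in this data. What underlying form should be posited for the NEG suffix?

/-dɔ/

The NEG suffix surfaces as [-dɔ] and [-tɔ], depending on the final segment of the stem.
The 1SG.POSS suffix, which begins with [t], is invariant after every stem; so [t] is not altered by any rule here.
The NEG suffix is therefore /-dɔ/ underlyingly, with post-vocalic devoicing: voiced stops become voiceless after a vowel.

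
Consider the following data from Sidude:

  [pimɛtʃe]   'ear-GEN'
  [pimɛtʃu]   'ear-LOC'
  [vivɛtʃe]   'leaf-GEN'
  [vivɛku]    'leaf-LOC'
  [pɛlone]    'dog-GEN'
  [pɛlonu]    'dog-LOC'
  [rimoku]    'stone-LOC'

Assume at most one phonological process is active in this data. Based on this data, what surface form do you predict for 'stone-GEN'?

The stem for 'leaf' ends in [tʃ] in [vivɛtʃe] but [k] in [vivɛku].
The stem 'ear' ([pimɛtʃe], [pimɛtʃu]) shows [tʃ] unchanged in both environments, so [tʃ] cannot be basic with [k] derived before the LOC suffix.
Therefore /k/ is basic and [tʃ] is derived by palatalization before a front vowel (/k/ becomes palato-alveolar [tʃ] before a front vowel).
From [rimoku] the stem 'stone' is /rimok/; before a front vowel this yields [rimotʃe].

[rimotʃe]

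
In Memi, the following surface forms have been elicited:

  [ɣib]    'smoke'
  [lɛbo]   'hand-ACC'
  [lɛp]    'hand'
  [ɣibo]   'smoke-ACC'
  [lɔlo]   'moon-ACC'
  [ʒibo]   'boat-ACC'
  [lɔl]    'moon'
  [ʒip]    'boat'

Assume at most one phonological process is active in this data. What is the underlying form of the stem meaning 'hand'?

In [lɛp] and [lɛbo] the final segment of 'hand' alternates: [p] ~ [b].
Compare 'smoke', with invariant [b] in [ɣib] and [ɣibo]: an analysis with underlying /b/ and a rule producing [p] in isolation would wrongly predict alternation here too.
The alternation reflects intervocalic voicing: voiceless stops become voiced between vowels. /p/ is underlying.
The underlying form of 'hand' is therefore /lɛp/.

/lɛp/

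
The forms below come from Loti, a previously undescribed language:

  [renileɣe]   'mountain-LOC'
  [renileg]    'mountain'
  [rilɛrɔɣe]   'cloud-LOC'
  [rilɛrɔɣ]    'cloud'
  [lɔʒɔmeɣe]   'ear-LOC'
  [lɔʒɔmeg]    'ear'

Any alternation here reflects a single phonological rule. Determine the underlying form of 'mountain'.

/renileg/

The root 'mountain' surfaces as [renileɣe] and [renileg], with a stem-final [ɣ] ~ [g] alternation.
The stem 'cloud' ([rilɛrɔɣe], [rilɛrɔɣ]) shows [ɣ] unchanged in both environments, so [ɣ] cannot be basic with [g] derived in isolation.
So /g/ is underlying, and a rule of intervocalic spirantization — voiced stops become fricatives between vowels — gives [ɣ].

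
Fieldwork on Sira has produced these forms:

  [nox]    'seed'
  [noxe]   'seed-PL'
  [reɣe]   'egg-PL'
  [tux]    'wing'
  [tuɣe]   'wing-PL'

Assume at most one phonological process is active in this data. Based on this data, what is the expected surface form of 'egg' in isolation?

The stem for 'wing' ends in [x] in [tux] but [ɣ] in [tuɣe].
If /x/ were underlying and a rule turned it into [ɣ] before the PL suffix, 'seed' would also alternate; but it has [x] in both [nox] and [noxe].
Therefore /ɣ/ is basic and [x] is derived by word-final obstruent devoicing (voiced obstruents become voiceless word-finally).
The one attested form of 'egg', [reɣe], shows underlying /reɣ/. Applying the same rule word-finally gives [rex].

[rex]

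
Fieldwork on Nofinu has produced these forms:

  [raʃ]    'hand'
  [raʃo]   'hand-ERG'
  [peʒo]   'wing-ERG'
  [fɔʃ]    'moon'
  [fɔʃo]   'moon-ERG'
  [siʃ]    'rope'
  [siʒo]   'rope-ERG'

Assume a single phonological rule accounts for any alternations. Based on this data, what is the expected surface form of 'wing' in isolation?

[peʃ]

The stem for 'rope' ends in [ʃ] in [siʃ] but [ʒ] in [siʒo].
The stem 'moon' ([fɔʃ], [fɔʃo]) shows [ʃ] unchanged in both environments, so [ʃ] cannot be basic with [ʒ] derived before the ERG suffix.
The underlying segment must be /ʒ/; voiced obstruents become voiceless word-finally, yielding [ʃ] there.
From [peʒo] the stem 'wing' is /peʒ/; word-finally this yields [peʃ].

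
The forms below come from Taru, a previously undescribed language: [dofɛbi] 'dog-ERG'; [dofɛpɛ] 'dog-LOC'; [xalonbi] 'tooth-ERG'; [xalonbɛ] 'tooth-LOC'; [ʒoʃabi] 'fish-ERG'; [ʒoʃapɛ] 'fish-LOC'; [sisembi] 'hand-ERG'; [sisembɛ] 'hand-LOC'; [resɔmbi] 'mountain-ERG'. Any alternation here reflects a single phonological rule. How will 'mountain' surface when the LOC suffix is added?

The LOC morpheme has two allomorphs, [-bɛ] and [-pɛ].
By contrast the ERG suffix keeps its initial [b] throughout — that segment must be underlying.
So the underlying form is /-pɛ/, and voiceless stops become voiced after a nasal.
After 'mountain', which ends in a nasal, the suffix surfaces as [-bɛ], giving [resɔmbɛ].

[resɔmbɛ]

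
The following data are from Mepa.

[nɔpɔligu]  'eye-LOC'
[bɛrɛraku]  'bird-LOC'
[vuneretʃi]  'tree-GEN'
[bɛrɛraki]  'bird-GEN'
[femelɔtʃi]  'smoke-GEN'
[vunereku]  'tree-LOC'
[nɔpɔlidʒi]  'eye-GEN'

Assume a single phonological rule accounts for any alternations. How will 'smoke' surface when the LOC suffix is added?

[femelɔku]

In [vunereku] and [vuneretʃi] the final segment of 'tree' alternates: [k] ~ [tʃ].
Compare 'bird', with invariant [k] in [bɛrɛraku] and [bɛrɛraki]: an analysis with underlying /k/ and a rule producing [tʃ] before the GEN suffix would wrongly predict alternation here too.
The underlying segment must be /tʃ/; palato-alveolar /tʃ/ and /dʒ/ become [k] and [g] when no front vowel follows, yielding [k] there.
The one attested form of 'smoke', [femelɔtʃi], shows underlying /femelɔtʃ/. Applying the same rule when no front vowel follows gives [femelɔku].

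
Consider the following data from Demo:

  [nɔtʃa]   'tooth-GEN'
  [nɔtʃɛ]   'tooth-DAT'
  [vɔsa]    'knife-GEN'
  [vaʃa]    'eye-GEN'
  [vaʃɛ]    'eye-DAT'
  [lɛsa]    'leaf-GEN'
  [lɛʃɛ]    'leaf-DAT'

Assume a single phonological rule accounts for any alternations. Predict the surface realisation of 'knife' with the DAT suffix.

[vɔʃɛ]

The stem for 'leaf' ends in [s] in [lɛsa] but [ʃ] in [lɛʃɛ].
Compare 'eye', with invariant [ʃ] in [vaʃa] and [vaʃɛ]: an analysis with underlying /ʃ/ and a rule producing [s] before the GEN suffix would wrongly predict alternation here too.
The underlying segment must be /s/; /s/ becomes palato-alveolar [ʃ] before a front vowel, yielding [ʃ] there.
From [vɔsa] the stem 'knife' is /vɔs/; before a front vowel this yields [vɔʃɛ].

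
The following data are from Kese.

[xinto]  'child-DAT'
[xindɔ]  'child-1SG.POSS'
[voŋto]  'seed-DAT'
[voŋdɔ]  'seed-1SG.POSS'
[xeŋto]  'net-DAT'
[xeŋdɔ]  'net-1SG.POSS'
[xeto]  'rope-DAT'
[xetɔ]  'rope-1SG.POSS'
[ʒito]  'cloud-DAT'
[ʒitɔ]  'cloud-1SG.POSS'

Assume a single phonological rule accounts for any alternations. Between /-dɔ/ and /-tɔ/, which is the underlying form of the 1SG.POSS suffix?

The 1SG.POSS suffix surfaces as [-dɔ] and [-tɔ], depending on the final segment of the stem.
By contrast the DAT suffix keeps its initial [t] throughout — that segment must be underlying.
So the underlying form is /-dɔ/, and voiced stops become voiceless after a vowel.

/-dɔ/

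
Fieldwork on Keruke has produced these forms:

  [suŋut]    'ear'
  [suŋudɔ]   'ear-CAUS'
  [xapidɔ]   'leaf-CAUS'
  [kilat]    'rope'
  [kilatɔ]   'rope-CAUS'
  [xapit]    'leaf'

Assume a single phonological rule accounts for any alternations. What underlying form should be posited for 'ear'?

/suŋud/

The stem for 'ear' ends in [d] in [suŋudɔ] but [t] in [suŋut].
But 'rope' keeps [t] in both environments ([kilatɔ], [kilat]), so there is no rule changing /t/ to [d] before the CAUS suffix.
So /d/ is underlying, and a rule of word-final obstruent devoicing — voiced obstruents become voiceless word-finally — gives [t].
So 'ear' = /suŋud/.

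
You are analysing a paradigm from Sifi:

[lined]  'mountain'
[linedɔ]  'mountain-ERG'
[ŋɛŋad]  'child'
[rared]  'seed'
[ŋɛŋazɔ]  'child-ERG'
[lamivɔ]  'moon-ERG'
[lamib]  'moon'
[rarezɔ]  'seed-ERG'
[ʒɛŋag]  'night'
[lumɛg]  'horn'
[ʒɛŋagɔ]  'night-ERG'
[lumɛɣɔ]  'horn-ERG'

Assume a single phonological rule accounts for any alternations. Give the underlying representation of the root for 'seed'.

The stem for 'seed' ends in [d] in [rared] but [z] in [rarezɔ].
The stem 'mountain' ([lined], [linedɔ]) shows [d] unchanged in both environments, so [d] cannot be basic with [z] derived before the ERG suffix.
Therefore /z/ is basic and [d] is derived by word-final hardening (voiced fricatives become stops word-finally).

/rarez/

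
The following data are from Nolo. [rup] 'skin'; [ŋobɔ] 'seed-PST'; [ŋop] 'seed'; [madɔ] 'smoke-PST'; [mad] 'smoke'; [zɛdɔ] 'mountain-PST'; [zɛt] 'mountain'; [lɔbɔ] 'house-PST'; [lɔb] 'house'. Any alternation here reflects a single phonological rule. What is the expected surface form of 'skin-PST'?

The stem for 'seed' ends in [b] in [ŋobɔ] but [p] in [ŋop].
The stem 'house' ([lɔbɔ], [lɔb]) shows [b] unchanged in both environments, so [b] cannot be basic with [p] derived in isolation.
The underlying segment must be /p/; voiceless stops become voiced between vowels, yielding [b] there.
The one attested form of 'skin', [rup], shows underlying /rup/. Applying the same rule between vowels gives [rubɔ].

[rubɔ]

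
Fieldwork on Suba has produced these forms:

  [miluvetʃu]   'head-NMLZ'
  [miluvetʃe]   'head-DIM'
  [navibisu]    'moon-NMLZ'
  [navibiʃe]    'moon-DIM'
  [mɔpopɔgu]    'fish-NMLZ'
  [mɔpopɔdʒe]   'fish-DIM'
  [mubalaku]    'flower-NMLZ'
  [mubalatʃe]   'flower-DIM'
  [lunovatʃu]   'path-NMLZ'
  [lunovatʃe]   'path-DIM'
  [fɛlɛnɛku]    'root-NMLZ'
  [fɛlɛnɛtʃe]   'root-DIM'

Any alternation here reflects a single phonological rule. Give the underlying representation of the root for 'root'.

In [fɛlɛnɛku] and [fɛlɛnɛtʃe] the final segment of 'root' alternates: [k] ~ [tʃ].
But 'head' keeps [tʃ] in both environments ([miluvetʃu], [miluvetʃe]), so there is no rule changing /tʃ/ to [k] before the NMLZ suffix.
The underlying segment must be /k/; /k/, /g/ and /s/ become palato-alveolar [tʃ], [dʒ] and [ʃ] before a front vowel, yielding [tʃ] there.

/fɛlɛnɛk/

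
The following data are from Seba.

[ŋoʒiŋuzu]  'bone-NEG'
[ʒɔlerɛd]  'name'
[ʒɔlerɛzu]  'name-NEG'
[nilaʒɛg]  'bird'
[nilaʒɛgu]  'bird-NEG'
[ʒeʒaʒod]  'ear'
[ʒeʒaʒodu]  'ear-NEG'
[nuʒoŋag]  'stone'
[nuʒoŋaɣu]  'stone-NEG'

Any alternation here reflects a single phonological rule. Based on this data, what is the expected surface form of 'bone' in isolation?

'name' shows [d] ~ [z] at the end of the stem ([ʒɔlerɛd] vs [ʒɔlerɛzu]).
Compare 'ear', with invariant [d] in [ʒeʒaʒod] and [ʒeʒaʒodu]: an analysis with underlying /d/ and a rule producing [z] before the NEG suffix would wrongly predict alternation here too.
The underlying segment must be /z/; voiced fricatives become stops word-finally, yielding [d] there.
The one attested form of 'bone', [ŋoʒiŋuzu], shows underlying /ŋoʒiŋuz/. Applying the same rule word-finally gives [ŋoʒiŋud].

[ŋoʒiŋud]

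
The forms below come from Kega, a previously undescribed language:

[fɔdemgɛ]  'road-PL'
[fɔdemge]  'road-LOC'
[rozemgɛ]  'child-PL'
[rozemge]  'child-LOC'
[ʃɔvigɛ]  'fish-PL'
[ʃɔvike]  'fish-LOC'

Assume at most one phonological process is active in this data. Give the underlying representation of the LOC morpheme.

/-ke/

The LOC suffix surfaces as [-ge] and [-ke], depending on the final segment of the stem.
The PL suffix, which begins with [g], is invariant after every stem; so [g] is not altered by any rule here.
The LOC suffix is therefore /-ke/ underlyingly, with post-nasal voicing: voiceless stops become voiced after a nasal.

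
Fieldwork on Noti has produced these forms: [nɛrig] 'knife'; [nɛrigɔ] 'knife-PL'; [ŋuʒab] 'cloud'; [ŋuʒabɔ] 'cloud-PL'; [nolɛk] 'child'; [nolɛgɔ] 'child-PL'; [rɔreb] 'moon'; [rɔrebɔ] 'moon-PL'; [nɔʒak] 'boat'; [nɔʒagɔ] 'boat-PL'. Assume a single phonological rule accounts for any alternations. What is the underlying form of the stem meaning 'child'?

/nolɛk/

In [nolɛk] and [nolɛgɔ] the final segment of 'child' alternates: [k] ~ [g].
But 'knife' keeps [g] in both environments ([nɛrig], [nɛrigɔ]), so there is no rule changing /g/ to [k] in isolation.
So /k/ is underlying, and a rule of intervocalic voicing — voiceless stops become voiced between vowels — gives [g].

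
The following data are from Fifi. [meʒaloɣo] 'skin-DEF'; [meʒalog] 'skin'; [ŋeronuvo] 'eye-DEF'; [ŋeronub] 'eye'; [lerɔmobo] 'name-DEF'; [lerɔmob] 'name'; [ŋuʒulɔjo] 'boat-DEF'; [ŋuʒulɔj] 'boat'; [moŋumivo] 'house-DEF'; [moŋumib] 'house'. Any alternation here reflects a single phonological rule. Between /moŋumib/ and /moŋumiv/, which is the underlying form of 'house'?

/moŋumiv/

The root 'house' surfaces as [moŋumivo] and [moŋumib], with a stem-final [v] ~ [b] alternation.
Compare 'name', with invariant [b] in [lerɔmobo] and [lerɔmob]: an analysis with underlying /b/ and a rule producing [v] before the DEF suffix would wrongly predict alternation here too.
So /v/ is underlying, and a rule of word-final hardening — voiced fricatives become stops word-finally — gives [b].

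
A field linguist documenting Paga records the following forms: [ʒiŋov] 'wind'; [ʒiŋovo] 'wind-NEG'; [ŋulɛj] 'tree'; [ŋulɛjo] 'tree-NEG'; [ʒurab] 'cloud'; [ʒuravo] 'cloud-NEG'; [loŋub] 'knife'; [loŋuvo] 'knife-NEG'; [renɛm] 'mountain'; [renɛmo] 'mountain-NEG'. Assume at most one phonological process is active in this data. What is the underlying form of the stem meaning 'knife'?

/loŋub/

In [loŋub] and [loŋuvo] the final segment of 'knife' alternates: [b] ~ [v].
If /v/ were underlying and a rule turned it into [b] in isolation, 'wind' would also alternate; but it has [v] in both [ʒiŋov] and [ʒiŋovo].
So /b/ is underlying, and a rule of intervocalic spirantization — voiced stops become fricatives between vowels — gives [v].
The underlying form of 'knife' is therefore /loŋub/.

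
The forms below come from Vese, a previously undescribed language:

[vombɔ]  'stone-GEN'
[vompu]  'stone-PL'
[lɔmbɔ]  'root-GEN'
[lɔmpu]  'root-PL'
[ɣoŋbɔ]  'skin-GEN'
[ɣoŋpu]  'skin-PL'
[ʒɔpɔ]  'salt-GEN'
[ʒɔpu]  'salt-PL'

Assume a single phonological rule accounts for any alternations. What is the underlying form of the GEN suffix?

The GEN morpheme has two allomorphs, [-bɔ] and [-pɔ].
The PL suffix, which begins with [p], is invariant after every stem; so [p] is not altered by any rule here.
The GEN suffix is therefore /-bɔ/ underlyingly, with post-vocalic devoicing: voiced stops become voiceless after a vowel.

/-bɔ/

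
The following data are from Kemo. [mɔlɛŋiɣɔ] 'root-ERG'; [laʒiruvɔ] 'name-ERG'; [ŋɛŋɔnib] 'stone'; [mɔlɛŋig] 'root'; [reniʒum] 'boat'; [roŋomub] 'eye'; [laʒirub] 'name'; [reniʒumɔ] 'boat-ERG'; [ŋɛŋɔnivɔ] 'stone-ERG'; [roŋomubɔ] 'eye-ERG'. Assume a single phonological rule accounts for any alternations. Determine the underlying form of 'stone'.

/ŋɛŋɔniv/

The stem for 'stone' ends in [b] in [ŋɛŋɔnib] but [v] in [ŋɛŋɔnivɔ].
The stem 'eye' ([roŋomub], [roŋomubɔ]) shows [b] unchanged in both environments, so [b] cannot be basic with [v] derived before the ERG suffix.
So /v/ is underlying, and a rule of word-final hardening — voiced fricatives become stops word-finally — gives [b].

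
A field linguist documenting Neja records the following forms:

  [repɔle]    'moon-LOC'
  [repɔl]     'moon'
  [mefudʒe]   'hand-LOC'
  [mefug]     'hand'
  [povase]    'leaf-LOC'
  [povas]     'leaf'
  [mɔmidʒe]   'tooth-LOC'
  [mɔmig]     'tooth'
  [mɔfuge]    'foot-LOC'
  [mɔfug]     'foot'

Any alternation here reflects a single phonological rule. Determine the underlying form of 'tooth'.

/mɔmidʒ/

The root 'tooth' surfaces as [mɔmidʒe] and [mɔmig], with a stem-final [dʒ] ~ [g] alternation.
If /g/ were underlying and a rule turned it into [dʒ] before the LOC suffix, 'foot' would also alternate; but it has [g] in both [mɔfuge] and [mɔfug].
The alternation reflects depalatalization: palato-alveolar /dʒ/ becomes [g] when no front vowel follows. /dʒ/ is underlying.
Hence 'tooth' is /mɔmidʒ/ underlyingly.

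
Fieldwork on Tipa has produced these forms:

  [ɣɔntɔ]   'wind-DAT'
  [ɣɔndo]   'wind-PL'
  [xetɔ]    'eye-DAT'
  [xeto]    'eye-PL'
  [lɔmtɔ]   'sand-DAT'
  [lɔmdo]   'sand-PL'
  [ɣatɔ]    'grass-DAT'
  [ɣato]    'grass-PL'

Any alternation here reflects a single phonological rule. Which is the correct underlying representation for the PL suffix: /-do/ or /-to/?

/-do/

The PL morpheme has two allomorphs, [-do] and [-to].
By contrast the DAT suffix keeps its initial [t] throughout — that segment must be underlying.
So the underlying form is /-do/, and voiced stops become voiceless after a vowel.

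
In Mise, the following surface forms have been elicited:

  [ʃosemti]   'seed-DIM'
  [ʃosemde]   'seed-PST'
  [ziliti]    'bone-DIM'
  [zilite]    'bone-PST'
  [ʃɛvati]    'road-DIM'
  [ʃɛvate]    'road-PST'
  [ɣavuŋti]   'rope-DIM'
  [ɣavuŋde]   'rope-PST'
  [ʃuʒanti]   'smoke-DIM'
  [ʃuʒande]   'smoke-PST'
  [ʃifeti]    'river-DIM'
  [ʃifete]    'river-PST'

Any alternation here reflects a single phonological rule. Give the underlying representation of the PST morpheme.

/-de/

The PST morpheme has two allomorphs, [-de] and [-te].
By contrast the DIM suffix keeps its initial [t] throughout — that segment must be underlying.
The PST suffix is therefore /-de/ underlyingly, with post-vocalic devoicing: voiced stops become voiceless after a vowel.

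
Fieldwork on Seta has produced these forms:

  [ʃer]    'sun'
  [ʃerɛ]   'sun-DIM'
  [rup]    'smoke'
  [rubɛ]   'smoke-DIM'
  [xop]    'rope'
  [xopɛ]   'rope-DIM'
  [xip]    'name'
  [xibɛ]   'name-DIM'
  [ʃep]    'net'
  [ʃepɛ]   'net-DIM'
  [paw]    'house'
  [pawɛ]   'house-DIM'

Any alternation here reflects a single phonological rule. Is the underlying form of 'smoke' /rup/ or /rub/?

/rub/

In [rup] and [rubɛ] the final segment of 'smoke' alternates: [p] ~ [b].
If /p/ were underlying and a rule turned it into [b] before the DIM suffix, 'rope' would also alternate; but it has [p] in both [xop] and [xopɛ].
The underlying segment must be /b/; voiced obstruents become voiceless word-finally, yielding [p] there.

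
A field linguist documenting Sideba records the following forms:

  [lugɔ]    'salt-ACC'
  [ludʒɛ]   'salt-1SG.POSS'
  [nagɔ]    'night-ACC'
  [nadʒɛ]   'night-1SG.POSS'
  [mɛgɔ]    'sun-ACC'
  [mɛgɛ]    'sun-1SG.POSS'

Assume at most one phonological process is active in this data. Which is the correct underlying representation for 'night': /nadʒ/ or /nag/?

/nadʒ/

In [nagɔ] and [nadʒɛ] the final segment of 'night' alternates: [g] ~ [dʒ].
Compare 'sun', with invariant [g] in [mɛgɔ] and [mɛgɛ]: an analysis with underlying /g/ and a rule producing [dʒ] before the 1SG.POSS suffix would wrongly predict alternation here too.
The underlying segment must be /dʒ/; palato-alveolar /dʒ/ becomes [g] when no front vowel follows, yielding [g] there.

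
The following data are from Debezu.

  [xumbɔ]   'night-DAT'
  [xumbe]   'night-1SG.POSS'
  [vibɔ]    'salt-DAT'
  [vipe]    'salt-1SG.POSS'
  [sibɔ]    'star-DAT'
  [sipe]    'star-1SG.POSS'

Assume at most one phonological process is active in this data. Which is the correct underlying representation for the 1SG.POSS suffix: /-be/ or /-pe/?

/-pe/

The 1SG.POSS morpheme has two allomorphs, [-be] and [-pe].
The DAT suffix, which begins with [b], is invariant after every stem; so [b] is not altered by any rule here.
So the underlying form is /-pe/, and voiceless stops become voiced after a nasal.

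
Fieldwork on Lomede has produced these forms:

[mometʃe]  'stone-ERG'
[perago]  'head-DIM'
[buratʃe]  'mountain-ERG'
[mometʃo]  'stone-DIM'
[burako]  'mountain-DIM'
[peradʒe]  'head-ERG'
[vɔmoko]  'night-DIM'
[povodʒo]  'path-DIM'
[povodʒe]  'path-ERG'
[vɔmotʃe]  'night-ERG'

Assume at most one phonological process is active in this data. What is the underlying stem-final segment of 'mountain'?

/k/

The root 'mountain' surfaces as [burako] and [buratʃe], with a stem-final [k] ~ [tʃ] alternation.
Compare 'stone', with invariant [tʃ] in [mometʃo] and [mometʃe]: an analysis with underlying /tʃ/ and a rule producing [k] before the DIM suffix would wrongly predict alternation here too.
The alternation reflects palatalization before a front vowel: /k/ and /g/ become palato-alveolar [tʃ] and [dʒ] before a front vowel. /k/ is underlying.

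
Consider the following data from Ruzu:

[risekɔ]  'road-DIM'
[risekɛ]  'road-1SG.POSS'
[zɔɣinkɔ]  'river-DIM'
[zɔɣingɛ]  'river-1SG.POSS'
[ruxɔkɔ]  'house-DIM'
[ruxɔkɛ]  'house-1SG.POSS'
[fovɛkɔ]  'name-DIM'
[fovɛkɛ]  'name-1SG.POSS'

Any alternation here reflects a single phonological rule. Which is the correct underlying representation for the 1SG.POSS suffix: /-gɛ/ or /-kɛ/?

/-gɛ/

The 1SG.POSS morpheme has two allomorphs, [-gɛ] and [-kɛ].
By contrast the DIM suffix keeps its initial [k] throughout — that segment must be underlying.
The 1SG.POSS suffix is therefore /-gɛ/ underlyingly, with post-vocalic devoicing: voiced stops become voiceless after a vowel.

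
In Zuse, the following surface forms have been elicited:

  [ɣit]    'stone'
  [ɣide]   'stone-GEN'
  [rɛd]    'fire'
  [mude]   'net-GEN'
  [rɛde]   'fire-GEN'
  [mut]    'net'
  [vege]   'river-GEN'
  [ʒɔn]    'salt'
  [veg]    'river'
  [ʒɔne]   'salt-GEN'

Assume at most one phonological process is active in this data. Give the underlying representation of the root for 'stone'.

/ɣit/

The stem for 'stone' ends in [d] in [ɣide] but [t] in [ɣit].
If /d/ were underlying and a rule turned it into [t] in isolation, 'fire' would also alternate; but it has [d] in both [rɛde] and [rɛd].
The alternation reflects intervocalic voicing: voiceless stops become voiced between vowels. /t/ is underlying.
So 'stone' = /ɣit/.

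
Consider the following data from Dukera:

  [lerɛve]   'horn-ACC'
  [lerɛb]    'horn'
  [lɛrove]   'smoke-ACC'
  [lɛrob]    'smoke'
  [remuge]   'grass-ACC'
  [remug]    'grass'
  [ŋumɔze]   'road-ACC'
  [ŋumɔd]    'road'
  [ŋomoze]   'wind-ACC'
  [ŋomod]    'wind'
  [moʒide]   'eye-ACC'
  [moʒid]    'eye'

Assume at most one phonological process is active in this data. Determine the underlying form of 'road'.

The stem for 'road' ends in [z] in [ŋumɔze] but [d] in [ŋumɔd].
Compare 'eye', with invariant [d] in [moʒide] and [moʒid]: an analysis with underlying /d/ and a rule producing [z] before the ACC suffix would wrongly predict alternation here too.
Therefore /z/ is basic and [d] is derived by word-final hardening (voiced fricatives become stops word-finally).

/ŋumɔz/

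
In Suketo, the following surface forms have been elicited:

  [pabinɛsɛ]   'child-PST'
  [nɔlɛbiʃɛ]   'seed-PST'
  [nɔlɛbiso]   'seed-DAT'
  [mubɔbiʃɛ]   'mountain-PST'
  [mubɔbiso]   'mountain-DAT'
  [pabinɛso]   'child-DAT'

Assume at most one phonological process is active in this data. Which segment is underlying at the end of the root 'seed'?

The stem for 'seed' ends in [ʃ] in [nɔlɛbiʃɛ] but [s] in [nɔlɛbiso].
But 'child' keeps [s] in both environments ([pabinɛsɛ], [pabinɛso]), so there is no rule changing /s/ to [ʃ] before the PST suffix.
The alternation reflects depalatalization: palato-alveolar /ʃ/ becomes [s] when no front vowel follows. /ʃ/ is underlying.

/ʃ/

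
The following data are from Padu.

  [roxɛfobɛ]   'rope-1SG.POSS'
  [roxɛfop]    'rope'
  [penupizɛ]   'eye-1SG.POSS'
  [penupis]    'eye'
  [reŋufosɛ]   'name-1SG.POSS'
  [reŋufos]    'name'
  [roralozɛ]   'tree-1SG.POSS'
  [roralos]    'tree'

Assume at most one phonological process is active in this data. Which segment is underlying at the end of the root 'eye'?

In [penupizɛ] and [penupis] the final segment of 'eye' alternates: [z] ~ [s].
If /s/ were underlying and a rule turned it into [z] before the 1SG.POSS suffix, 'name' would also alternate; but it has [s] in both [reŋufosɛ] and [reŋufos].
The alternation reflects word-final obstruent devoicing: voiced obstruents become voiceless word-finally. /z/ is underlying.

/z/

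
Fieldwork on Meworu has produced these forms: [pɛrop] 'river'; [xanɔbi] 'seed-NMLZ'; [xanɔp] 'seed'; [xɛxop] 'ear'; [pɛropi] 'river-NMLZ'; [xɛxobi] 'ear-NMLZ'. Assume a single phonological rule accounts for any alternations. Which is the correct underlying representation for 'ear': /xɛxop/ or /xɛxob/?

The root 'ear' surfaces as [xɛxop] and [xɛxobi], with a stem-final [p] ~ [b] alternation.
Compare 'river', with invariant [p] in [pɛrop] and [pɛropi]: an analysis with underlying /p/ and a rule producing [b] before the NMLZ suffix would wrongly predict alternation here too.
The alternation reflects word-final obstruent devoicing: voiced obstruents become voiceless word-finally. /b/ is underlying.

/xɛxob/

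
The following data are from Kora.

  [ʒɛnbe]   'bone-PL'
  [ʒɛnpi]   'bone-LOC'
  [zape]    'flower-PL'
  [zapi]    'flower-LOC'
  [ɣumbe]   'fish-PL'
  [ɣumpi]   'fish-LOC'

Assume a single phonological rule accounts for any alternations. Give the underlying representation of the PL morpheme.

The PL suffix surfaces as [-be] and [-pe], depending on the final segment of the stem.
By contrast the LOC suffix keeps its initial [p] throughout — that segment must be underlying.
So the underlying form is /-be/, and voiced stops become voiceless after a vowel.

/-be/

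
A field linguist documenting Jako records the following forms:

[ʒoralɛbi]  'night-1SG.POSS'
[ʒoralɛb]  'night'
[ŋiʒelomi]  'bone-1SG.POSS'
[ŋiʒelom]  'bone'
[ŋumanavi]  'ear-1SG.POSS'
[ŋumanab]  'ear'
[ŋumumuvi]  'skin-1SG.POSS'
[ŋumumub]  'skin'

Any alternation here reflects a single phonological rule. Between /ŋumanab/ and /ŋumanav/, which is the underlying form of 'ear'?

/ŋumanav/

The root 'ear' surfaces as [ŋumanavi] and [ŋumanab], with a stem-final [v] ~ [b] alternation.
But 'night' keeps [b] in both environments ([ʒoralɛbi], [ʒoralɛb]), so there is no rule changing /b/ to [v] before the 1SG.POSS suffix.
The alternation reflects word-final hardening: voiced fricatives become stops word-finally. /v/ is underlying.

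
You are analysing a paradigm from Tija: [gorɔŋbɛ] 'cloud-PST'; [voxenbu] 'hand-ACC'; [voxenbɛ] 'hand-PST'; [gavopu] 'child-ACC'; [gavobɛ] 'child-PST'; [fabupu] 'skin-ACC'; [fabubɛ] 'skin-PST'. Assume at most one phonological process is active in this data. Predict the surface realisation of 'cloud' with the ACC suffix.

The ACC suffix surfaces as [-bu] and [-pu], depending on the final segment of the stem.
By contrast the PST suffix keeps its initial [b] throughout — that segment must be underlying.
So the underlying form is /-pu/, and voiceless stops become voiced after a nasal.
After 'cloud', which ends in a nasal, the suffix surfaces as [-bu], giving [gorɔŋbu].

[gorɔŋbu]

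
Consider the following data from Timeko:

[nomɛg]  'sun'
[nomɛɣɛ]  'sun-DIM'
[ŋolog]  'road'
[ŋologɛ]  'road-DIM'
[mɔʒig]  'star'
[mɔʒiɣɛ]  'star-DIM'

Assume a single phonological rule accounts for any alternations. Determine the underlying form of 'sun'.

'sun' shows [g] ~ [ɣ] at the end of the stem ([nomɛg] vs [nomɛɣɛ]).
But 'road' keeps [g] in both environments ([ŋolog], [ŋologɛ]), so there is no rule changing /g/ to [ɣ] before the DIM suffix.
Therefore /ɣ/ is basic and [g] is derived by word-final hardening (voiced fricatives become stops word-finally).
So 'sun' = /nomɛɣ/.

/nomɛɣ/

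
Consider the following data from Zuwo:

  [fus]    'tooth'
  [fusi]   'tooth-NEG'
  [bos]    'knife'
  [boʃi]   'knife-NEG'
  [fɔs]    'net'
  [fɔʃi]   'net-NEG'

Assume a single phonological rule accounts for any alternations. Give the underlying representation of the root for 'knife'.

/boʃ/

The stem for 'knife' ends in [s] in [bos] but [ʃ] in [boʃi].
But 'tooth' keeps [s] in both environments ([fus], [fusi]), so there is no rule changing /s/ to [ʃ] before the NEG suffix.
The underlying segment must be /ʃ/; palato-alveolar /ʃ/ becomes [s] when no front vowel follows, yielding [s] there.
Hence 'knife' is /boʃ/ underlyingly.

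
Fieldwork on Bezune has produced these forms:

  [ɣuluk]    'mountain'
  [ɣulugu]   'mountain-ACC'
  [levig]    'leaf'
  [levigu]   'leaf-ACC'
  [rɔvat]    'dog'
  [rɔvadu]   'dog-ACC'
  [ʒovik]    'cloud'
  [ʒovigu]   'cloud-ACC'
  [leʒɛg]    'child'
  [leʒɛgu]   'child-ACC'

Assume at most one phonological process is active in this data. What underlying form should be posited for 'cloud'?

In [ʒovik] and [ʒovigu] the final segment of 'cloud' alternates: [k] ~ [g].
The stem 'child' ([leʒɛg], [leʒɛgu]) shows [g] unchanged in both environments, so [g] cannot be basic with [k] derived in isolation.
Therefore /k/ is basic and [g] is derived by intervocalic voicing (voiceless stops become voiced between vowels).

/ʒovik/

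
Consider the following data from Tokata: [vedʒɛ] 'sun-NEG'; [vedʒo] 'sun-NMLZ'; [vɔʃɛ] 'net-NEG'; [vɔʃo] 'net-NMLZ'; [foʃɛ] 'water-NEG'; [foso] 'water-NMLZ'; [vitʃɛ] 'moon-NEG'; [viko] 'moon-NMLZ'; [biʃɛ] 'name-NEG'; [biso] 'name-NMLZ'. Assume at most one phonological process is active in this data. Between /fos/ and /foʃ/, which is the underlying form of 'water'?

/fos/

'water' shows [ʃ] ~ [s] at the end of the stem ([foʃɛ] vs [foso]).
But 'net' keeps [ʃ] in both environments ([vɔʃɛ], [vɔʃo]), so there is no rule changing /ʃ/ to [s] before the NMLZ suffix.
The underlying segment must be /s/; /k/ and /s/ become palato-alveolar [tʃ] and [ʃ] before a front vowel, yielding [ʃ] there.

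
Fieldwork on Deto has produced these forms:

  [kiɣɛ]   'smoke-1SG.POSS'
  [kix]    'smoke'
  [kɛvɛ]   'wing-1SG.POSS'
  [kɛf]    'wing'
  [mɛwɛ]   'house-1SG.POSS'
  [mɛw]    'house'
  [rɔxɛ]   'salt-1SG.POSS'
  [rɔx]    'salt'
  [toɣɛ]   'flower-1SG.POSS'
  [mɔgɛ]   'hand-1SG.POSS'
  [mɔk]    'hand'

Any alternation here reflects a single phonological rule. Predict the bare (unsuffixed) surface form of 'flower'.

[tox]

The root 'smoke' surfaces as [kiɣɛ] and [kix], with a stem-final [ɣ] ~ [x] alternation.
The stem 'salt' ([rɔxɛ], [rɔx]) shows [x] unchanged in both environments, so [x] cannot be basic with [ɣ] derived before the 1SG.POSS suffix.
The underlying segment must be /ɣ/; voiced obstruents become voiceless word-finally, yielding [x] there.
From [toɣɛ] the stem 'flower' is /toɣ/; word-finally this yields [tox].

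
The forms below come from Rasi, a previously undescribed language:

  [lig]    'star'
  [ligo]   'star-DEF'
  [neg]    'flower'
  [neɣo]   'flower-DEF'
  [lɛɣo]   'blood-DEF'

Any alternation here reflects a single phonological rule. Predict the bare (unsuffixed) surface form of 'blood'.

[lɛg]

In [neg] and [neɣo] the final segment of 'flower' alternates: [g] ~ [ɣ].
Compare 'star', with invariant [g] in [lig] and [ligo]: an analysis with underlying /g/ and a rule producing [ɣ] before the DEF suffix would wrongly predict alternation here too.
The underlying segment must be /ɣ/; voiced fricatives become stops word-finally, yielding [g] there.
From [lɛɣo] the stem 'blood' is /lɛɣ/; word-finally this yields [lɛg].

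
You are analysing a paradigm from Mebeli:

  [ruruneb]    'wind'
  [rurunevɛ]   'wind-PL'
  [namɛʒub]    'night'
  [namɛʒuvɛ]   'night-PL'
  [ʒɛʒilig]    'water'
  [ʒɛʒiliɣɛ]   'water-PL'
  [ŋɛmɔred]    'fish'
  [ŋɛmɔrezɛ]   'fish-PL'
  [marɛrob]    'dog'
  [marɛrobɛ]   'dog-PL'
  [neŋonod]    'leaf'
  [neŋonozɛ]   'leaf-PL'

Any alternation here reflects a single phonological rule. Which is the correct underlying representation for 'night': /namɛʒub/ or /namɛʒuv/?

/namɛʒuv/

'night' shows [b] ~ [v] at the end of the stem ([namɛʒub] vs [namɛʒuvɛ]).
But 'dog' keeps [b] in both environments ([marɛrob], [marɛrobɛ]), so there is no rule changing /b/ to [v] before the PL suffix.
The alternation reflects word-final hardening: voiced fricatives become stops word-finally. /v/ is underlying.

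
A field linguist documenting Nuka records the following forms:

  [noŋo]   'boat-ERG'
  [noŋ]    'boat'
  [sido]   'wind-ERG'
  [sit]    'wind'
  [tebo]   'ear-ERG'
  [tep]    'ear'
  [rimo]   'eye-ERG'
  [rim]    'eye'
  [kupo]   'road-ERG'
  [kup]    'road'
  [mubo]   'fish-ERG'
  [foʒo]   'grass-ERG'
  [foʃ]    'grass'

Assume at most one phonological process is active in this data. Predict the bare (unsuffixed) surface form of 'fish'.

[mup]

The root 'ear' surfaces as [tebo] and [tep], with a stem-final [b] ~ [p] alternation.
The stem 'road' ([kupo], [kup]) shows [p] unchanged in both environments, so [p] cannot be basic with [b] derived before the ERG suffix.
The alternation reflects word-final obstruent devoicing: voiced obstruents become voiceless word-finally. /b/ is underlying.
From [mubo] the stem 'fish' is /mub/; word-finally this yields [mup].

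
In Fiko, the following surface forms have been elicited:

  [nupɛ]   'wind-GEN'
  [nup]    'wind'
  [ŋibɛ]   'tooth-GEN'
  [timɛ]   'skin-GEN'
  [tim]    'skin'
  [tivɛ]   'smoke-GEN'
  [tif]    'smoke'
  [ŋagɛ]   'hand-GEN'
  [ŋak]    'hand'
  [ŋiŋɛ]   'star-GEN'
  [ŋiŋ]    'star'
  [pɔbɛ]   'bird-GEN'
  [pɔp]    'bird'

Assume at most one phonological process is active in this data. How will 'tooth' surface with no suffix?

The root 'bird' surfaces as [pɔbɛ] and [pɔp], with a stem-final [b] ~ [p] alternation.
Compare 'wind', with invariant [p] in [nupɛ] and [nup]: an analysis with underlying /p/ and a rule producing [b] before the GEN suffix would wrongly predict alternation here too.
Therefore /b/ is basic and [p] is derived by word-final obstruent devoicing (voiced obstruents become voiceless word-finally).
From [ŋibɛ] the stem 'tooth' is /ŋib/; word-finally this yields [ŋip].

[ŋip]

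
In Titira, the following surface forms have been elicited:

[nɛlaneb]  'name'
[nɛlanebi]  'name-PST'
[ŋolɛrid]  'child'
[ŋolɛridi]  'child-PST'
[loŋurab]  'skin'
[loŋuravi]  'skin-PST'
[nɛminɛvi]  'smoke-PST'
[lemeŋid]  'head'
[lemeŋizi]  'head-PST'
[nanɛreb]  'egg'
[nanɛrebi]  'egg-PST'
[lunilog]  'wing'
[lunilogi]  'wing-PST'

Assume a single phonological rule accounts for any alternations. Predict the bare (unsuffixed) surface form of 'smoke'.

The stem for 'skin' ends in [b] in [loŋurab] but [v] in [loŋuravi].
The stem 'name' ([nɛlaneb], [nɛlanebi]) shows [b] unchanged in both environments, so [b] cannot be basic with [v] derived before the PST suffix.
Therefore /v/ is basic and [b] is derived by word-final hardening (voiced fricatives become stops word-finally).
The one attested form of 'smoke', [nɛminɛvi], shows underlying /nɛminɛv/. Applying the same rule word-finally gives [nɛminɛb].

[nɛminɛb]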